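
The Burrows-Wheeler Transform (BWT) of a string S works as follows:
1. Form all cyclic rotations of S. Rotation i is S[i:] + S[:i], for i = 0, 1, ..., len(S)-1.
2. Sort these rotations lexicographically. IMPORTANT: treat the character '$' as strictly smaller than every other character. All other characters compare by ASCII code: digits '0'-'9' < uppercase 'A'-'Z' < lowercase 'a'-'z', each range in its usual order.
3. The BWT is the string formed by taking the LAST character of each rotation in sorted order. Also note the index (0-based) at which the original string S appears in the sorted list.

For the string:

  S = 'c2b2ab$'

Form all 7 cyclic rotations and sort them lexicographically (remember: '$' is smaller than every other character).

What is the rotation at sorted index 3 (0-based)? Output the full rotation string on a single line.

All 7 rotations (rotation i = S[i:]+S[:i]):
  rot[0] = c2b2ab$
  rot[1] = 2b2ab$c
  rot[2] = b2ab$c2
  rot[3] = 2ab$c2b
  rot[4] = ab$c2b2
  rot[5] = b$c2b2a
  rot[6] = $c2b2ab
Sorted (with $ < everything):
  sorted[0] = $c2b2ab
  sorted[1] = 2ab$c2b
  sorted[2] = 2b2ab$c
  sorted[3] = ab$c2b2
  sorted[4] = b$c2b2a
  sorted[5] = b2ab$c2
  sorted[6] = c2b2ab$
sorted[3] = ab$c2b2

Answer: ab$c2b2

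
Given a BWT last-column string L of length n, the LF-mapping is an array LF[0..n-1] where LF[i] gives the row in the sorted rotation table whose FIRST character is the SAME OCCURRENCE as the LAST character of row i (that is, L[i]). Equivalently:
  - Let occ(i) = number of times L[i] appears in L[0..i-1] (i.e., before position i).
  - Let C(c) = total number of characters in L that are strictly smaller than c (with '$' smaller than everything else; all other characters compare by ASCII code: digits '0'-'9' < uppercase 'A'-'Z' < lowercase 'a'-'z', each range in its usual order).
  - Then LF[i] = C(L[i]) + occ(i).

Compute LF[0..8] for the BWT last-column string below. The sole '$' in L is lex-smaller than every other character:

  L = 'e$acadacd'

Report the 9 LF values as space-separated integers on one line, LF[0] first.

Answer: 8 0 1 4 2 6 3 5 7

Derivation:
Char counts: '$':1, 'a':3, 'c':2, 'd':2, 'e':1
C (first-col start): C('$')=0, C('a')=1, C('c')=4, C('d')=6, C('e')=8
L[0]='e': occ=0, LF[0]=C('e')+0=8+0=8
L[1]='$': occ=0, LF[1]=C('$')+0=0+0=0
L[2]='a': occ=0, LF[2]=C('a')+0=1+0=1
L[3]='c': occ=0, LF[3]=C('c')+0=4+0=4
L[4]='a': occ=1, LF[4]=C('a')+1=1+1=2
L[5]='d': occ=0, LF[5]=C('d')+0=6+0=6
L[6]='a': occ=2, LF[6]=C('a')+2=1+2=3
L[7]='c': occ=1, LF[7]=C('c')+1=4+1=5
L[8]='d': occ=1, LF[8]=C('d')+1=6+1=7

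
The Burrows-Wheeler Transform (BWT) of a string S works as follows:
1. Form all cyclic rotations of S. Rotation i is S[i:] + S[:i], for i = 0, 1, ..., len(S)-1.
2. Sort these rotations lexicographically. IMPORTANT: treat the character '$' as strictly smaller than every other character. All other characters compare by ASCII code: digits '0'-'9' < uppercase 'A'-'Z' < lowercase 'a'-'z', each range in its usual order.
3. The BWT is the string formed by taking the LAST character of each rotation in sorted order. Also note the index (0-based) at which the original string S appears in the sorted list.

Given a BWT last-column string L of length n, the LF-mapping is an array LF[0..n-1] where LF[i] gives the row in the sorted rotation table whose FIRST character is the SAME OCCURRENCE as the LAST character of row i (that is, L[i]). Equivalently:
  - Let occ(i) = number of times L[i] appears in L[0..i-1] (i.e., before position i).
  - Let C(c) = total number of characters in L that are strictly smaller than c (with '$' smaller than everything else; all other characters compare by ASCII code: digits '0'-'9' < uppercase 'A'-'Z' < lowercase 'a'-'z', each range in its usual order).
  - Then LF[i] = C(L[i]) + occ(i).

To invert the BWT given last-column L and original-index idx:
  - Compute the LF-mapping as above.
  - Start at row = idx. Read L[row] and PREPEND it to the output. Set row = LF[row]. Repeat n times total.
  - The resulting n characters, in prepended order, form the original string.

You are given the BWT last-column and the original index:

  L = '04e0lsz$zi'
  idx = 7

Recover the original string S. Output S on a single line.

Answer: sizzle040$

Derivation:
LF mapping: 1 3 4 2 6 7 8 0 9 5
Walk LF starting at row 7, prepending L[row]:
  step 1: row=7, L[7]='$', prepend. Next row=LF[7]=0
  step 2: row=0, L[0]='0', prepend. Next row=LF[0]=1
  step 3: row=1, L[1]='4', prepend. Next row=LF[1]=3
  step 4: row=3, L[3]='0', prepend. Next row=LF[3]=2
  step 5: row=2, L[2]='e', prepend. Next row=LF[2]=4
  step 6: row=4, L[4]='l', prepend. Next row=LF[4]=6
  step 7: row=6, L[6]='z', prepend. Next row=LF[6]=8
  step 8: row=8, L[8]='z', prepend. Next row=LF[8]=9
  step 9: row=9, L[9]='i', prepend. Next row=LF[9]=5
  step 10: row=5, L[5]='s', prepend. Next row=LF[5]=7
Reversed output: sizzle040$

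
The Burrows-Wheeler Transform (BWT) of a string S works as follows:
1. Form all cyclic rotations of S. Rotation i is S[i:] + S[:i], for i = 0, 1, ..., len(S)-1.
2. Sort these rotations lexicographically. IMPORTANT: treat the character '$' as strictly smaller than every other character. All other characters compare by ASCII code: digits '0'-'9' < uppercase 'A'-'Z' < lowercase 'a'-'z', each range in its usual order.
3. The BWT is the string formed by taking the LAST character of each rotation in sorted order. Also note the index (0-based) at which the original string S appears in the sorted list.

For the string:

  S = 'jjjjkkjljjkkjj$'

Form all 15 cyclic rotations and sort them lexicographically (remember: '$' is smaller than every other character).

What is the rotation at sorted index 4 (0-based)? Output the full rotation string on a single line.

Answer: jjjkkjljjkkjj$j

Derivation:
All 15 rotations (rotation i = S[i:]+S[:i]):
  rot[0] = jjjjkkjljjkkjj$
  rot[1] = jjjkkjljjkkjj$j
  rot[2] = jjkkjljjkkjj$jj
  rot[3] = jkkjljjkkjj$jjj
  rot[4] = kkjljjkkjj$jjjj
  rot[5] = kjljjkkjj$jjjjk
  rot[6] = jljjkkjj$jjjjkk
  rot[7] = ljjkkjj$jjjjkkj
  rot[8] = jjkkjj$jjjjkkjl
  rot[9] = jkkjj$jjjjkkjlj
  rot[10] = kkjj$jjjjkkjljj
  rot[11] = kjj$jjjjkkjljjk
  rot[12] = jj$jjjjkkjljjkk
  rot[13] = j$jjjjkkjljjkkj
  rot[14] = $jjjjkkjljjkkjj
Sorted (with $ < everything):
  sorted[0] = $jjjjkkjljjkkjj
  sorted[1] = j$jjjjkkjljjkkj
  sorted[2] = jj$jjjjkkjljjkk
  sorted[3] = jjjjkkjljjkkjj$
  sorted[4] = jjjkkjljjkkjj$j
  sorted[5] = jjkkjj$jjjjkkjl
  sorted[6] = jjkkjljjkkjj$jj
  sorted[7] = jkkjj$jjjjkkjlj
  sorted[8] = jkkjljjkkjj$jjj
  sorted[9] = jljjkkjj$jjjjkk
  sorted[10] = kjj$jjjjkkjljjk
  sorted[11] = kjljjkkjj$jjjjk
  sorted[12] = kkjj$jjjjkkjljj
  sorted[13] = kkjljjkkjj$jjjj
  sorted[14] = ljjkkjj$jjjjkkj
sorted[4] = jjjkkjljjkkjj$j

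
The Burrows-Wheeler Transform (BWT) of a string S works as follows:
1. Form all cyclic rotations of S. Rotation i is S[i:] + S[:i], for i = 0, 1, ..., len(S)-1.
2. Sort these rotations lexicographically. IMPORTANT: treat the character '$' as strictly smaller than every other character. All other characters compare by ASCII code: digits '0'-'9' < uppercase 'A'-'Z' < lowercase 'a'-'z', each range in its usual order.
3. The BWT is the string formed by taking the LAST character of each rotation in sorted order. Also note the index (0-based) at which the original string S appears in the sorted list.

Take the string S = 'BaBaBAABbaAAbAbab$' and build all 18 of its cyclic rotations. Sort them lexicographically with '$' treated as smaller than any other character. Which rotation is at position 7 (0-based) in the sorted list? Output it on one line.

All 18 rotations (rotation i = S[i:]+S[:i]):
  rot[0] = BaBaBAABbaAAbAbab$
  rot[1] = aBaBAABbaAAbAbab$B
  rot[2] = BaBAABbaAAbAbab$Ba
  rot[3] = aBAABbaAAbAbab$BaB
  rot[4] = BAABbaAAbAbab$BaBa
  rot[5] = AABbaAAbAbab$BaBaB
  rot[6] = ABbaAAbAbab$BaBaBA
  rot[7] = BbaAAbAbab$BaBaBAA
  rot[8] = baAAbAbab$BaBaBAAB
  rot[9] = aAAbAbab$BaBaBAABb
  rot[10] = AAbAbab$BaBaBAABba
  rot[11] = AbAbab$BaBaBAABbaA
  rot[12] = bAbab$BaBaBAABbaAA
  rot[13] = Abab$BaBaBAABbaAAb
  rot[14] = bab$BaBaBAABbaAAbA
  rot[15] = ab$BaBaBAABbaAAbAb
  rot[16] = b$BaBaBAABbaAAbAba
  rot[17] = $BaBaBAABbaAAbAbab
Sorted (with $ < everything):
  sorted[0] = $BaBaBAABbaAAbAbab
  sorted[1] = AABbaAAbAbab$BaBaB
  sorted[2] = AAbAbab$BaBaBAABba
  sorted[3] = ABbaAAbAbab$BaBaBA
  sorted[4] = AbAbab$BaBaBAABbaA
  sorted[5] = Abab$BaBaBAABbaAAb
  sorted[6] = BAABbaAAbAbab$BaBa
  sorted[7] = BaBAABbaAAbAbab$Ba
  sorted[8] = BaBaBAABbaAAbAbab$
  sorted[9] = BbaAAbAbab$BaBaBAA
  sorted[10] = aAAbAbab$BaBaBAABb
  sorted[11] = aBAABbaAAbAbab$BaB
  sorted[12] = aBaBAABbaAAbAbab$B
  sorted[13] = ab$BaBaBAABbaAAbAb
  sorted[14] = b$BaBaBAABbaAAbAba
  sorted[15] = bAbab$BaBaBAABbaAA
  sorted[16] = baAAbAbab$BaBaBAAB
  sorted[17] = bab$BaBaBAABbaAAbA
sorted[7] = BaBAABbaAAbAbab$Ba

Answer: BaBAABbaAAbAbab$Ba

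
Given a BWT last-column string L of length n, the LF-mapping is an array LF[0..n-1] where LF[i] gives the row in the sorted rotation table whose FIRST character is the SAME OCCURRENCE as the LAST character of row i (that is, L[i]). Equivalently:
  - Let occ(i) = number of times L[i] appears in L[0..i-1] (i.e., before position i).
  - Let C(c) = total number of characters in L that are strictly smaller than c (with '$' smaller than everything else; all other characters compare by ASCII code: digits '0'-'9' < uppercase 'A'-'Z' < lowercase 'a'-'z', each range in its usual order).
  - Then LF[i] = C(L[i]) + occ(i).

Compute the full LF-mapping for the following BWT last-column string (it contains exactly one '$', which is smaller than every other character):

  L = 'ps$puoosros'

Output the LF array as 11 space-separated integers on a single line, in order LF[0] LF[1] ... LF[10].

Answer: 4 7 0 5 10 1 2 8 6 3 9

Derivation:
Char counts: '$':1, 'o':3, 'p':2, 'r':1, 's':3, 'u':1
C (first-col start): C('$')=0, C('o')=1, C('p')=4, C('r')=6, C('s')=7, C('u')=10
L[0]='p': occ=0, LF[0]=C('p')+0=4+0=4
L[1]='s': occ=0, LF[1]=C('s')+0=7+0=7
L[2]='$': occ=0, LF[2]=C('$')+0=0+0=0
L[3]='p': occ=1, LF[3]=C('p')+1=4+1=5
L[4]='u': occ=0, LF[4]=C('u')+0=10+0=10
L[5]='o': occ=0, LF[5]=C('o')+0=1+0=1
L[6]='o': occ=1, LF[6]=C('o')+1=1+1=2
L[7]='s': occ=1, LF[7]=C('s')+1=7+1=8
L[8]='r': occ=0, LF[8]=C('r')+0=6+0=6
L[9]='o': occ=2, LF[9]=C('o')+2=1+2=3
L[10]='s': occ=2, LF[10]=C('s')+2=7+2=9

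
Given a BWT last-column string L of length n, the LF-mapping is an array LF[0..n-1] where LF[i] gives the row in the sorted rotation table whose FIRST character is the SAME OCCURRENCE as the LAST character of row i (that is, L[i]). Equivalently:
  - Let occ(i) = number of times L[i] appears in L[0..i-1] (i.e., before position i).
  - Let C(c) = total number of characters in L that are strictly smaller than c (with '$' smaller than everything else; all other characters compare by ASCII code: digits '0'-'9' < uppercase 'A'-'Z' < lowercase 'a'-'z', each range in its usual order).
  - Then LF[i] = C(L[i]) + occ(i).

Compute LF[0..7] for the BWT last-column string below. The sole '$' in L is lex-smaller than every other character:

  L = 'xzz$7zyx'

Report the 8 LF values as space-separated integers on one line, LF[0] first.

Char counts: '$':1, '7':1, 'x':2, 'y':1, 'z':3
C (first-col start): C('$')=0, C('7')=1, C('x')=2, C('y')=4, C('z')=5
L[0]='x': occ=0, LF[0]=C('x')+0=2+0=2
L[1]='z': occ=0, LF[1]=C('z')+0=5+0=5
L[2]='z': occ=1, LF[2]=C('z')+1=5+1=6
L[3]='$': occ=0, LF[3]=C('$')+0=0+0=0
L[4]='7': occ=0, LF[4]=C('7')+0=1+0=1
L[5]='z': occ=2, LF[5]=C('z')+2=5+2=7
L[6]='y': occ=0, LF[6]=C('y')+0=4+0=4
L[7]='x': occ=1, LF[7]=C('x')+1=2+1=3

Answer: 2 5 6 0 1 7 4 3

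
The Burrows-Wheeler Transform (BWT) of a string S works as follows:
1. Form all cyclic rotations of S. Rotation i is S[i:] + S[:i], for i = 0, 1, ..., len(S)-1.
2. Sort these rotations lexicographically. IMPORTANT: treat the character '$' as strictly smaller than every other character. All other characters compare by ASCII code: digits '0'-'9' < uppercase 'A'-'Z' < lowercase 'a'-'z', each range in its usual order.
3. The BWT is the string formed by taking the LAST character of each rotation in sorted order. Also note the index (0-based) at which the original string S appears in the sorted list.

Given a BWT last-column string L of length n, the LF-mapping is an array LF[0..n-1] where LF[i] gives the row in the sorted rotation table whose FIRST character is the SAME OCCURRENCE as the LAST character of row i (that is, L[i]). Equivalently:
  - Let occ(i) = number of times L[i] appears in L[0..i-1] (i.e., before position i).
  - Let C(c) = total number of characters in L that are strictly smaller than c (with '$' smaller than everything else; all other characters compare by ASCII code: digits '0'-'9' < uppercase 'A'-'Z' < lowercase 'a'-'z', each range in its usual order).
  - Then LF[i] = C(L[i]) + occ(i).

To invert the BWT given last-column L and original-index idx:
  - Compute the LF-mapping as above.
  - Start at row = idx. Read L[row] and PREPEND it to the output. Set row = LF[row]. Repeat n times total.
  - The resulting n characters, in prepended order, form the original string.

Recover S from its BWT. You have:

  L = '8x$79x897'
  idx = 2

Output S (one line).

Answer: 7x989x78$

Derivation:
LF mapping: 3 7 0 1 5 8 4 6 2
Walk LF starting at row 2, prepending L[row]:
  step 1: row=2, L[2]='$', prepend. Next row=LF[2]=0
  step 2: row=0, L[0]='8', prepend. Next row=LF[0]=3
  step 3: row=3, L[3]='7', prepend. Next row=LF[3]=1
  step 4: row=1, L[1]='x', prepend. Next row=LF[1]=7
  step 5: row=7, L[7]='9', prepend. Next row=LF[7]=6
  step 6: row=6, L[6]='8', prepend. Next row=LF[6]=4
  step 7: row=4, L[4]='9', prepend. Next row=LF[4]=5
  step 8: row=5, L[5]='x', prepend. Next row=LF[5]=8
  step 9: row=8, L[8]='7', prepend. Next row=LF[8]=2
Reversed output: 7x989x78$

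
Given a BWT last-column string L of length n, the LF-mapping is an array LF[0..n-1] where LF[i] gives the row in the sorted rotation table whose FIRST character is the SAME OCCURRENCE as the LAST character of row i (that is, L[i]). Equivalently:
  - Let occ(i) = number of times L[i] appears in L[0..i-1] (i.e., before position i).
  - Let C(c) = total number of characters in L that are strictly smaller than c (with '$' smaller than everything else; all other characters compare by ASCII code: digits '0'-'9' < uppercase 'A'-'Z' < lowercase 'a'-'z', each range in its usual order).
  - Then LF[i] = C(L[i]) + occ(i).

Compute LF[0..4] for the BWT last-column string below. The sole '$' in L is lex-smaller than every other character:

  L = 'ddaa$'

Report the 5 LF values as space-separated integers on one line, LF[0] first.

Char counts: '$':1, 'a':2, 'd':2
C (first-col start): C('$')=0, C('a')=1, C('d')=3
L[0]='d': occ=0, LF[0]=C('d')+0=3+0=3
L[1]='d': occ=1, LF[1]=C('d')+1=3+1=4
L[2]='a': occ=0, LF[2]=C('a')+0=1+0=1
L[3]='a': occ=1, LF[3]=C('a')+1=1+1=2
L[4]='$': occ=0, LF[4]=C('$')+0=0+0=0

Answer: 3 4 1 2 0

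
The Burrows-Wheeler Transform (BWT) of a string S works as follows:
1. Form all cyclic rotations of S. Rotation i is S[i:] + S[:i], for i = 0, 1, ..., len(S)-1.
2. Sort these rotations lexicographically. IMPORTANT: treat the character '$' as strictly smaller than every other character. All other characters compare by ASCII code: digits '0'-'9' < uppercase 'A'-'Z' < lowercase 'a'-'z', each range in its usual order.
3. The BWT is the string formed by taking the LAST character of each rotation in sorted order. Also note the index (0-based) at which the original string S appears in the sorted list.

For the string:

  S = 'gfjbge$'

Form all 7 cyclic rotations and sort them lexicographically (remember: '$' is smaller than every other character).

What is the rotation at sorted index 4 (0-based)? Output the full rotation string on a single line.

Answer: ge$gfjb

Derivation:
All 7 rotations (rotation i = S[i:]+S[:i]):
  rot[0] = gfjbge$
  rot[1] = fjbge$g
  rot[2] = jbge$gf
  rot[3] = bge$gfj
  rot[4] = ge$gfjb
  rot[5] = e$gfjbg
  rot[6] = $gfjbge
Sorted (with $ < everything):
  sorted[0] = $gfjbge
  sorted[1] = bge$gfj
  sorted[2] = e$gfjbg
  sorted[3] = fjbge$g
  sorted[4] = ge$gfjb
  sorted[5] = gfjbge$
  sorted[6] = jbge$gf
sorted[4] = ge$gfjb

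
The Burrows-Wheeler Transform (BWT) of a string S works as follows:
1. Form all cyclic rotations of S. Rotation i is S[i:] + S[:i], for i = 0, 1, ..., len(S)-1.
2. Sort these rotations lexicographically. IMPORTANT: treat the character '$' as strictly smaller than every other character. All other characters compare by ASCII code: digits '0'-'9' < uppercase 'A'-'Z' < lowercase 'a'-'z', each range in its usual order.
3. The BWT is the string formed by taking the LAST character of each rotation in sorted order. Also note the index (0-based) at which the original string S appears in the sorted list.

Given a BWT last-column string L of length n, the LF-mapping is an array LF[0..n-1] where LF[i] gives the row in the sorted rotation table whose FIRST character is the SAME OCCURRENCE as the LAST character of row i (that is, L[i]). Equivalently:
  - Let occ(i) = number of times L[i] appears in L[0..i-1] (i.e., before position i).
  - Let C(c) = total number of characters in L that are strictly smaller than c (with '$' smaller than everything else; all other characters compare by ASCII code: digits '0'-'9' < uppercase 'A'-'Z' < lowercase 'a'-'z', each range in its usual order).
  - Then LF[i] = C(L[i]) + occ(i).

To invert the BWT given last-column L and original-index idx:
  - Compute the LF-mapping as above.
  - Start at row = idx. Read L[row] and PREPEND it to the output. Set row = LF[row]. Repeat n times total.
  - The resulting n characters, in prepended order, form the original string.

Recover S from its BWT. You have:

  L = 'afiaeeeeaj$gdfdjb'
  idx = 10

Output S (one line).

LF mapping: 1 11 14 2 7 8 9 10 3 15 0 13 5 12 6 16 4
Walk LF starting at row 10, prepending L[row]:
  step 1: row=10, L[10]='$', prepend. Next row=LF[10]=0
  step 2: row=0, L[0]='a', prepend. Next row=LF[0]=1
  step 3: row=1, L[1]='f', prepend. Next row=LF[1]=11
  step 4: row=11, L[11]='g', prepend. Next row=LF[11]=13
  step 5: row=13, L[13]='f', prepend. Next row=LF[13]=12
  step 6: row=12, L[12]='d', prepend. Next row=LF[12]=5
  step 7: row=5, L[5]='e', prepend. Next row=LF[5]=8
  step 8: row=8, L[8]='a', prepend. Next row=LF[8]=3
  step 9: row=3, L[3]='a', prepend. Next row=LF[3]=2
  step 10: row=2, L[2]='i', prepend. Next row=LF[2]=14
  step 11: row=14, L[14]='d', prepend. Next row=LF[14]=6
  step 12: row=6, L[6]='e', prepend. Next row=LF[6]=9
  step 13: row=9, L[9]='j', prepend. Next row=LF[9]=15
  step 14: row=15, L[15]='j', prepend. Next row=LF[15]=16
  step 15: row=16, L[16]='b', prepend. Next row=LF[16]=4
  step 16: row=4, L[4]='e', prepend. Next row=LF[4]=7
  step 17: row=7, L[7]='e', prepend. Next row=LF[7]=10
Reversed output: eebjjediaaedfgfa$

Answer: eebjjediaaedfgfa$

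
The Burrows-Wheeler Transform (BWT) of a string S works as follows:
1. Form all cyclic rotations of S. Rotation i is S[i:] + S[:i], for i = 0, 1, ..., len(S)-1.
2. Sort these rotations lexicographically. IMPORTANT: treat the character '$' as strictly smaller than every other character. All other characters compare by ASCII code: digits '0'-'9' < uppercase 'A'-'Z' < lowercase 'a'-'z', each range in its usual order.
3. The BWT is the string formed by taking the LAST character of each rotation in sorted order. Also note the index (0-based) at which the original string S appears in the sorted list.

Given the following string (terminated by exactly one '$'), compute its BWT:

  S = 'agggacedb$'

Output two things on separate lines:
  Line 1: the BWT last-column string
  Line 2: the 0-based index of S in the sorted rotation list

Answer: bg$daecgga
2

Derivation:
All 10 rotations (rotation i = S[i:]+S[:i]):
  rot[0] = agggacedb$
  rot[1] = gggacedb$a
  rot[2] = ggacedb$ag
  rot[3] = gacedb$agg
  rot[4] = acedb$aggg
  rot[5] = cedb$aggga
  rot[6] = edb$agggac
  rot[7] = db$agggace
  rot[8] = b$agggaced
  rot[9] = $agggacedb
Sorted (with $ < everything):
  sorted[0] = $agggacedb  (last char: 'b')
  sorted[1] = acedb$aggg  (last char: 'g')
  sorted[2] = agggacedb$  (last char: '$')
  sorted[3] = b$agggaced  (last char: 'd')
  sorted[4] = cedb$aggga  (last char: 'a')
  sorted[5] = db$agggace  (last char: 'e')
  sorted[6] = edb$agggac  (last char: 'c')
  sorted[7] = gacedb$agg  (last char: 'g')
  sorted[8] = ggacedb$ag  (last char: 'g')
  sorted[9] = gggacedb$a  (last char: 'a')
Last column: bg$daecgga
Original string S is at sorted index 2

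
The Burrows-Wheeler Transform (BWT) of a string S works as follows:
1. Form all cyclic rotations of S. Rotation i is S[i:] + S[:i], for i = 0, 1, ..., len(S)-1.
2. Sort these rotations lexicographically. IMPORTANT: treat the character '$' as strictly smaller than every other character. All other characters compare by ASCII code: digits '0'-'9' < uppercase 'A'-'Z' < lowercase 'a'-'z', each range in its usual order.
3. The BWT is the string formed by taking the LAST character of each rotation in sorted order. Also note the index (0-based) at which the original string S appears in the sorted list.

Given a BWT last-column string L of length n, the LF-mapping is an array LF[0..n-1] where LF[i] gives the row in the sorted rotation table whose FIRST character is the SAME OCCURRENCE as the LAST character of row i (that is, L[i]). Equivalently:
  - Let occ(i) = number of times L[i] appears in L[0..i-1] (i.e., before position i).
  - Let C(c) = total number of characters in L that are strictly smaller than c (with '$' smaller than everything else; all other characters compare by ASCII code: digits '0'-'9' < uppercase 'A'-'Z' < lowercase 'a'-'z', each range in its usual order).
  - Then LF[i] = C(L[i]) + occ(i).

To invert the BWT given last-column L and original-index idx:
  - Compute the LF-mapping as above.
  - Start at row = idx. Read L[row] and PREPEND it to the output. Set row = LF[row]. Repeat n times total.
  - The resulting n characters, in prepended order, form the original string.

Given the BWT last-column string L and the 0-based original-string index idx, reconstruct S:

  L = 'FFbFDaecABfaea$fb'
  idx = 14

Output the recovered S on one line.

Answer: ecaFAabffbBaeFDF$

Derivation:
LF mapping: 4 5 10 6 3 7 13 12 1 2 15 8 14 9 0 16 11
Walk LF starting at row 14, prepending L[row]:
  step 1: row=14, L[14]='$', prepend. Next row=LF[14]=0
  step 2: row=0, L[0]='F', prepend. Next row=LF[0]=4
  step 3: row=4, L[4]='D', prepend. Next row=LF[4]=3
  step 4: row=3, L[3]='F', prepend. Next row=LF[3]=6
  step 5: row=6, L[6]='e', prepend. Next row=LF[6]=13
  step 6: row=13, L[13]='a', prepend. Next row=LF[13]=9
  step 7: row=9, L[9]='B', prepend. Next row=LF[9]=2
  step 8: row=2, L[2]='b', prepend. Next row=LF[2]=10
  step 9: row=10, L[10]='f', prepend. Next row=LF[10]=15
  step 10: row=15, L[15]='f', prepend. Next row=LF[15]=16
  step 11: row=16, L[16]='b', prepend. Next row=LF[16]=11
  step 12: row=11, L[11]='a', prepend. Next row=LF[11]=8
  step 13: row=8, L[8]='A', prepend. Next row=LF[8]=1
  step 14: row=1, L[1]='F', prepend. Next row=LF[1]=5
  step 15: row=5, L[5]='a', prepend. Next row=LF[5]=7
  step 16: row=7, L[7]='c', prepend. Next row=LF[7]=12
  step 17: row=12, L[12]='e', prepend. Next row=LF[12]=14
Reversed output: ecaFAabffbBaeFDF$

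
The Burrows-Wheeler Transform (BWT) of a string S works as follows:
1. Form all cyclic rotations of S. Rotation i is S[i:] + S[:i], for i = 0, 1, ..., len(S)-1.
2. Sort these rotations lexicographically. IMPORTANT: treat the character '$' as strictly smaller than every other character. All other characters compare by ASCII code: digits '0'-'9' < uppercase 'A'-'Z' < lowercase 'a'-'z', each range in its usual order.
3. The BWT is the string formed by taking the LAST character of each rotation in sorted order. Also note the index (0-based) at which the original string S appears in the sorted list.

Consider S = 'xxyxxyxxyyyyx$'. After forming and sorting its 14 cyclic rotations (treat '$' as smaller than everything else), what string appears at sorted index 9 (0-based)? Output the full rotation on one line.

Answer: yxxyxxyyyyx$xx

Derivation:
All 14 rotations (rotation i = S[i:]+S[:i]):
  rot[0] = xxyxxyxxyyyyx$
  rot[1] = xyxxyxxyyyyx$x
  rot[2] = yxxyxxyyyyx$xx
  rot[3] = xxyxxyyyyx$xxy
  rot[4] = xyxxyyyyx$xxyx
  rot[5] = yxxyyyyx$xxyxx
  rot[6] = xxyyyyx$xxyxxy
  rot[7] = xyyyyx$xxyxxyx
  rot[8] = yyyyx$xxyxxyxx
  rot[9] = yyyx$xxyxxyxxy
  rot[10] = yyx$xxyxxyxxyy
  rot[11] = yx$xxyxxyxxyyy
  rot[12] = x$xxyxxyxxyyyy
  rot[13] = $xxyxxyxxyyyyx
Sorted (with $ < everything):
  sorted[0] = $xxyxxyxxyyyyx
  sorted[1] = x$xxyxxyxxyyyy
  sorted[2] = xxyxxyxxyyyyx$
  sorted[3] = xxyxxyyyyx$xxy
  sorted[4] = xxyyyyx$xxyxxy
  sorted[5] = xyxxyxxyyyyx$x
  sorted[6] = xyxxyyyyx$xxyx
  sorted[7] = xyyyyx$xxyxxyx
  sorted[8] = yx$xxyxxyxxyyy
  sorted[9] = yxxyxxyyyyx$xx
  sorted[10] = yxxyyyyx$xxyxx
  sorted[11] = yyx$xxyxxyxxyy
  sorted[12] = yyyx$xxyxxyxxy
  sorted[13] = yyyyx$xxyxxyxx
sorted[9] = yxxyxxyyyyx$xx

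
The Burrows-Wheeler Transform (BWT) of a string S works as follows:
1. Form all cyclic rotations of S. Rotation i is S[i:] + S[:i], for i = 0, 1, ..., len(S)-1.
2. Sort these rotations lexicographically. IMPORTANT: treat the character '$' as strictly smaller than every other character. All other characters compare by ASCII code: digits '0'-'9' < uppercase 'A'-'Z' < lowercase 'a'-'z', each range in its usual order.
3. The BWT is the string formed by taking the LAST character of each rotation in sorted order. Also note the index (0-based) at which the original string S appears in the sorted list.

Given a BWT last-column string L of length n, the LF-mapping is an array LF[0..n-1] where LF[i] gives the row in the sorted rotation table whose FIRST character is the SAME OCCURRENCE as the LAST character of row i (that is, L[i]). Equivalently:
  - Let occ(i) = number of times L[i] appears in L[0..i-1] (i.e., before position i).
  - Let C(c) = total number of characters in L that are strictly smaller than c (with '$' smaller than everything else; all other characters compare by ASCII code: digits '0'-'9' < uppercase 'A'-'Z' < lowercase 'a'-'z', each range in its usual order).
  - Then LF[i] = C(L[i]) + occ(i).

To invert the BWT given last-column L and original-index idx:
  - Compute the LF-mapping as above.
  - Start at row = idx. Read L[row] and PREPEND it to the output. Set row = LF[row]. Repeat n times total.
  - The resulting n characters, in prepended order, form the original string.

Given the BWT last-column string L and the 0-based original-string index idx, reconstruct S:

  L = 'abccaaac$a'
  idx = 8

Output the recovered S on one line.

LF mapping: 1 6 7 8 2 3 4 9 0 5
Walk LF starting at row 8, prepending L[row]:
  step 1: row=8, L[8]='$', prepend. Next row=LF[8]=0
  step 2: row=0, L[0]='a', prepend. Next row=LF[0]=1
  step 3: row=1, L[1]='b', prepend. Next row=LF[1]=6
  step 4: row=6, L[6]='a', prepend. Next row=LF[6]=4
  step 5: row=4, L[4]='a', prepend. Next row=LF[4]=2
  step 6: row=2, L[2]='c', prepend. Next row=LF[2]=7
  step 7: row=7, L[7]='c', prepend. Next row=LF[7]=9
  step 8: row=9, L[9]='a', prepend. Next row=LF[9]=5
  step 9: row=5, L[5]='a', prepend. Next row=LF[5]=3
  step 10: row=3, L[3]='c', prepend. Next row=LF[3]=8
Reversed output: caaccaaba$

Answer: caaccaaba$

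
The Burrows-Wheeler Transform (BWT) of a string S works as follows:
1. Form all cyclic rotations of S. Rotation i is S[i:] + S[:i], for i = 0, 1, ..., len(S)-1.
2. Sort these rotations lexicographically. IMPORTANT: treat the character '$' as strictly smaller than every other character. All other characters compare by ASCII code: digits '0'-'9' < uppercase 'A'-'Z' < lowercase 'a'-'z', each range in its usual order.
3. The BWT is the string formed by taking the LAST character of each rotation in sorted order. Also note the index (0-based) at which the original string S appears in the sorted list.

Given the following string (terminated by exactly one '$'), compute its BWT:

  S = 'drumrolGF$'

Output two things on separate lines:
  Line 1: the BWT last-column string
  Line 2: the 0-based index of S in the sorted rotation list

All 10 rotations (rotation i = S[i:]+S[:i]):
  rot[0] = drumrolGF$
  rot[1] = rumrolGF$d
  rot[2] = umrolGF$dr
  rot[3] = mrolGF$dru
  rot[4] = rolGF$drum
  rot[5] = olGF$drumr
  rot[6] = lGF$drumro
  rot[7] = GF$drumrol
  rot[8] = F$drumrolG
  rot[9] = $drumrolGF
Sorted (with $ < everything):
  sorted[0] = $drumrolGF  (last char: 'F')
  sorted[1] = F$drumrolG  (last char: 'G')
  sorted[2] = GF$drumrol  (last char: 'l')
  sorted[3] = drumrolGF$  (last char: '$')
  sorted[4] = lGF$drumro  (last char: 'o')
  sorted[5] = mrolGF$dru  (last char: 'u')
  sorted[6] = olGF$drumr  (last char: 'r')
  sorted[7] = rolGF$drum  (last char: 'm')
  sorted[8] = rumrolGF$d  (last char: 'd')
  sorted[9] = umrolGF$dr  (last char: 'r')
Last column: FGl$ourmdr
Original string S is at sorted index 3

Answer: FGl$ourmdr
3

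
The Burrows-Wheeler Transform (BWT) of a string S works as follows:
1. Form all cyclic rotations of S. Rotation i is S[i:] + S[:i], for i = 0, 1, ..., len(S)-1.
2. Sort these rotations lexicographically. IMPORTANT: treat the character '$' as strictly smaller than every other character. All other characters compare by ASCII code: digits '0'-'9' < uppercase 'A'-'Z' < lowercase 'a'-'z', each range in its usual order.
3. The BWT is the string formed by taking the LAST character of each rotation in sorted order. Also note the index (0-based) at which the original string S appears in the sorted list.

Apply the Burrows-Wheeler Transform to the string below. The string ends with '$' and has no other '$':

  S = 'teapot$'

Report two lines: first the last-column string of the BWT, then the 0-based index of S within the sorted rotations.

All 7 rotations (rotation i = S[i:]+S[:i]):
  rot[0] = teapot$
  rot[1] = eapot$t
  rot[2] = apot$te
  rot[3] = pot$tea
  rot[4] = ot$teap
  rot[5] = t$teapo
  rot[6] = $teapot
Sorted (with $ < everything):
  sorted[0] = $teapot  (last char: 't')
  sorted[1] = apot$te  (last char: 'e')
  sorted[2] = eapot$t  (last char: 't')
  sorted[3] = ot$teap  (last char: 'p')
  sorted[4] = pot$tea  (last char: 'a')
  sorted[5] = t$teapo  (last char: 'o')
  sorted[6] = teapot$  (last char: '$')
Last column: tetpao$
Original string S is at sorted index 6

Answer: tetpao$
6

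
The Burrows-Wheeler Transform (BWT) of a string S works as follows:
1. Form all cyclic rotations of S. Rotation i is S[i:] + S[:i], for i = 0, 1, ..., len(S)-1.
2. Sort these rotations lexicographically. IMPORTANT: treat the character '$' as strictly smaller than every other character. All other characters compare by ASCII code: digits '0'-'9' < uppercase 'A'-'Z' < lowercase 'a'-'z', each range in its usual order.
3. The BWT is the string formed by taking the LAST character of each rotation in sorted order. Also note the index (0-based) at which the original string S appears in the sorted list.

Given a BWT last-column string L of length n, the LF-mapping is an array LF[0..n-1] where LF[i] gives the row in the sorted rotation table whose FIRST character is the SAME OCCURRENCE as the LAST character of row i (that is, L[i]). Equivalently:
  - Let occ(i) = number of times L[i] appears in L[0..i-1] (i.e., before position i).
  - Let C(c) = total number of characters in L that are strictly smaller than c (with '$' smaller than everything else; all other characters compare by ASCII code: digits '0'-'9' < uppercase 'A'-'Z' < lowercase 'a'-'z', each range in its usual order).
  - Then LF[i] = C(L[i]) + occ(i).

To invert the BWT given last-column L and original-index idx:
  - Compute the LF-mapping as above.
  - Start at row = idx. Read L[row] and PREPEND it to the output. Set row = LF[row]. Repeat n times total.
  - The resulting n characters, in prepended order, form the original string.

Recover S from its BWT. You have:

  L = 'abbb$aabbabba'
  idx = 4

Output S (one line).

LF mapping: 1 6 7 8 0 2 3 9 10 4 11 12 5
Walk LF starting at row 4, prepending L[row]:
  step 1: row=4, L[4]='$', prepend. Next row=LF[4]=0
  step 2: row=0, L[0]='a', prepend. Next row=LF[0]=1
  step 3: row=1, L[1]='b', prepend. Next row=LF[1]=6
  step 4: row=6, L[6]='a', prepend. Next row=LF[6]=3
  step 5: row=3, L[3]='b', prepend. Next row=LF[3]=8
  step 6: row=8, L[8]='b', prepend. Next row=LF[8]=10
  step 7: row=10, L[10]='b', prepend. Next row=LF[10]=11
  step 8: row=11, L[11]='b', prepend. Next row=LF[11]=12
  step 9: row=12, L[12]='a', prepend. Next row=LF[12]=5
  step 10: row=5, L[5]='a', prepend. Next row=LF[5]=2
  step 11: row=2, L[2]='b', prepend. Next row=LF[2]=7
  step 12: row=7, L[7]='b', prepend. Next row=LF[7]=9
  step 13: row=9, L[9]='a', prepend. Next row=LF[9]=4
Reversed output: abbaabbbbaba$

Answer: abbaabbbbaba$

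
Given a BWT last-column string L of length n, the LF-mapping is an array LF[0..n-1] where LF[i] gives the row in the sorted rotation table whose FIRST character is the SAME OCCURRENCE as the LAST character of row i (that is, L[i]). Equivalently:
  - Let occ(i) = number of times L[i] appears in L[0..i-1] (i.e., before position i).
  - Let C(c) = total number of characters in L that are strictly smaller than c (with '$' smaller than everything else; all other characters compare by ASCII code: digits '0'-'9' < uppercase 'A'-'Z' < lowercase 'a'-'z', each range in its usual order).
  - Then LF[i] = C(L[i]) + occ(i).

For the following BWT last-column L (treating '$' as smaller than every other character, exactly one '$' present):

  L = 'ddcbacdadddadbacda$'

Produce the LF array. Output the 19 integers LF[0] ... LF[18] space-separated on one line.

Answer: 11 12 8 6 1 9 13 2 14 15 16 3 17 7 4 10 18 5 0

Derivation:
Char counts: '$':1, 'a':5, 'b':2, 'c':3, 'd':8
C (first-col start): C('$')=0, C('a')=1, C('b')=6, C('c')=8, C('d')=11
L[0]='d': occ=0, LF[0]=C('d')+0=11+0=11
L[1]='d': occ=1, LF[1]=C('d')+1=11+1=12
L[2]='c': occ=0, LF[2]=C('c')+0=8+0=8
L[3]='b': occ=0, LF[3]=C('b')+0=6+0=6
L[4]='a': occ=0, LF[4]=C('a')+0=1+0=1
L[5]='c': occ=1, LF[5]=C('c')+1=8+1=9
L[6]='d': occ=2, LF[6]=C('d')+2=11+2=13
L[7]='a': occ=1, LF[7]=C('a')+1=1+1=2
L[8]='d': occ=3, LF[8]=C('d')+3=11+3=14
L[9]='d': occ=4, LF[9]=C('d')+4=11+4=15
L[10]='d': occ=5, LF[10]=C('d')+5=11+5=16
L[11]='a': occ=2, LF[11]=C('a')+2=1+2=3
L[12]='d': occ=6, LF[12]=C('d')+6=11+6=17
L[13]='b': occ=1, LF[13]=C('b')+1=6+1=7
L[14]='a': occ=3, LF[14]=C('a')+3=1+3=4
L[15]='c': occ=2, LF[15]=C('c')+2=8+2=10
L[16]='d': occ=7, LF[16]=C('d')+7=11+7=18
L[17]='a': occ=4, LF[17]=C('a')+4=1+4=5
L[18]='$': occ=0, LF[18]=C('$')+0=0+0=0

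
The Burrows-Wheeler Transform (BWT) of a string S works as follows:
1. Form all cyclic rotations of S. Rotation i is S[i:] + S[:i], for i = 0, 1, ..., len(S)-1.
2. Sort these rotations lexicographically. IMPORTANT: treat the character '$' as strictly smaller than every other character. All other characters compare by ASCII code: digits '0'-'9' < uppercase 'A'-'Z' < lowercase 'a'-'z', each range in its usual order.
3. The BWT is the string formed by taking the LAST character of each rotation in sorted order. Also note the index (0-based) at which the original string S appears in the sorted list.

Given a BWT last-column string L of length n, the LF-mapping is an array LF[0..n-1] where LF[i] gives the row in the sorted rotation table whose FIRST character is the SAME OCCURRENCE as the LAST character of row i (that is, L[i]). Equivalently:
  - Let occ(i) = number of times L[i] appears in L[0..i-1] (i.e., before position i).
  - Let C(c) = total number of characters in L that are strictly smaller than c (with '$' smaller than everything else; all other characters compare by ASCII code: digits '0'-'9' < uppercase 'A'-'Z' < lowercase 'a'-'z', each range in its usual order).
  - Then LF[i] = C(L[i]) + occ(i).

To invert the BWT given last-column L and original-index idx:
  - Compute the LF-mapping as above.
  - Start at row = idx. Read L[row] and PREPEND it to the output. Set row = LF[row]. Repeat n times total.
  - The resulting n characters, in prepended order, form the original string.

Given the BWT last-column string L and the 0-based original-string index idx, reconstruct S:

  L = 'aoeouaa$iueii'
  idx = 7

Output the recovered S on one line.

LF mapping: 1 9 4 10 11 2 3 0 6 12 5 7 8
Walk LF starting at row 7, prepending L[row]:
  step 1: row=7, L[7]='$', prepend. Next row=LF[7]=0
  step 2: row=0, L[0]='a', prepend. Next row=LF[0]=1
  step 3: row=1, L[1]='o', prepend. Next row=LF[1]=9
  step 4: row=9, L[9]='u', prepend. Next row=LF[9]=12
  step 5: row=12, L[12]='i', prepend. Next row=LF[12]=8
  step 6: row=8, L[8]='i', prepend. Next row=LF[8]=6
  step 7: row=6, L[6]='a', prepend. Next row=LF[6]=3
  step 8: row=3, L[3]='o', prepend. Next row=LF[3]=10
  step 9: row=10, L[10]='e', prepend. Next row=LF[10]=5
  step 10: row=5, L[5]='a', prepend. Next row=LF[5]=2
  step 11: row=2, L[2]='e', prepend. Next row=LF[2]=4
  step 12: row=4, L[4]='u', prepend. Next row=LF[4]=11
  step 13: row=11, L[11]='i', prepend. Next row=LF[11]=7
Reversed output: iueaeoaiiuoa$

Answer: iueaeoaiiuoa$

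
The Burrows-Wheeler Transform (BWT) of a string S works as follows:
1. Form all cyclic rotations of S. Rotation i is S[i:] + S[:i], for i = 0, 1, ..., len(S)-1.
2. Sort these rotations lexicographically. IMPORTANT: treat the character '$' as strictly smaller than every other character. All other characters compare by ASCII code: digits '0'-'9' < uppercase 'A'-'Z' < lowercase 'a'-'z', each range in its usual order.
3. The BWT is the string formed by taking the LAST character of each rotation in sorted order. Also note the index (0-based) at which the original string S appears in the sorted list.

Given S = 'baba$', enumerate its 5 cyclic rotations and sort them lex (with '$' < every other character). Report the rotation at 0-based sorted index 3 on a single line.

All 5 rotations (rotation i = S[i:]+S[:i]):
  rot[0] = baba$
  rot[1] = aba$b
  rot[2] = ba$ba
  rot[3] = a$bab
  rot[4] = $baba
Sorted (with $ < everything):
  sorted[0] = $baba
  sorted[1] = a$bab
  sorted[2] = aba$b
  sorted[3] = ba$ba
  sorted[4] = baba$
sorted[3] = ba$ba

Answer: ba$ba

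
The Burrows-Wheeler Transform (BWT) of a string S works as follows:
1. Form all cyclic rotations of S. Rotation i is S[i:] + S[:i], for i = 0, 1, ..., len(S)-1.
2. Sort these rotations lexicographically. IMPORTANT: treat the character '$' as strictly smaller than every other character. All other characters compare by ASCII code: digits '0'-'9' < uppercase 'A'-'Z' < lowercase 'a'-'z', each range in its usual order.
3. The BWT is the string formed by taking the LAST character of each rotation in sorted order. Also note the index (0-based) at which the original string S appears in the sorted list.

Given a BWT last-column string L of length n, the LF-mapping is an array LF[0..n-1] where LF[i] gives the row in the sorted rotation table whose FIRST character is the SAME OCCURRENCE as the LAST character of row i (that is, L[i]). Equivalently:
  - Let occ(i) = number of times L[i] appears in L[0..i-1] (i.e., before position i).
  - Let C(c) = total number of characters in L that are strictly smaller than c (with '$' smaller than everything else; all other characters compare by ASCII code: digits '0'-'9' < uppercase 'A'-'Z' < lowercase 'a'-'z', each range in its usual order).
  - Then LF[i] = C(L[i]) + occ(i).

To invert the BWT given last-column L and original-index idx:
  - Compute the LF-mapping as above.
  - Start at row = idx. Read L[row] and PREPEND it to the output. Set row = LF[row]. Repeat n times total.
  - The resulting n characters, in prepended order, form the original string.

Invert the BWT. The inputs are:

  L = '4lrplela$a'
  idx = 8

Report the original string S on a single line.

Answer: parallel4$

Derivation:
LF mapping: 1 5 9 8 6 4 7 2 0 3
Walk LF starting at row 8, prepending L[row]:
  step 1: row=8, L[8]='$', prepend. Next row=LF[8]=0
  step 2: row=0, L[0]='4', prepend. Next row=LF[0]=1
  step 3: row=1, L[1]='l', prepend. Next row=LF[1]=5
  step 4: row=5, L[5]='e', prepend. Next row=LF[5]=4
  step 5: row=4, L[4]='l', prepend. Next row=LF[4]=6
  step 6: row=6, L[6]='l', prepend. Next row=LF[6]=7
  step 7: row=7, L[7]='a', prepend. Next row=LF[7]=2
  step 8: row=2, L[2]='r', prepend. Next row=LF[2]=9
  step 9: row=9, L[9]='a', prepend. Next row=LF[9]=3
  step 10: row=3, L[3]='p', prepend. Next row=LF[3]=8
Reversed output: parallel4$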